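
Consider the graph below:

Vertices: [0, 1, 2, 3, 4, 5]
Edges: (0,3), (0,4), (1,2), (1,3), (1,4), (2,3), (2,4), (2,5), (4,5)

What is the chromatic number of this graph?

The graph has a maximum clique of size 3 (lower bound on chromatic number).
A valid 3-coloring: {0: 0, 1: 2, 2: 0, 3: 1, 4: 1, 5: 2}.
Chromatic number = 3.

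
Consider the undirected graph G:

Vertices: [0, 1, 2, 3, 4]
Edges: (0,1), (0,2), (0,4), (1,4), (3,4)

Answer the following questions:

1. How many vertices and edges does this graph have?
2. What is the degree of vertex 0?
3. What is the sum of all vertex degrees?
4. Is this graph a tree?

Count: 5 vertices, 5 edges.
Vertex 0 has neighbors [1, 2, 4], degree = 3.
Handshaking lemma: 2 * 5 = 10.
A tree on 5 vertices has 4 edges. This graph has 5 edges (1 extra). Not a tree.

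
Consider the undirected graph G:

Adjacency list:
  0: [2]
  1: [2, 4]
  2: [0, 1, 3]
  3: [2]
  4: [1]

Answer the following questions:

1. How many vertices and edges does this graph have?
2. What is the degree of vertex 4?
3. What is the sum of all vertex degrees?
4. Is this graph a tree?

Count: 5 vertices, 4 edges.
Vertex 4 has neighbors [1], degree = 1.
Handshaking lemma: 2 * 4 = 8.
A graph is a tree iff it is connected and has exactly n-1 edges. This graph is connected (all 5 vertices in one component) and has 5-1 = 4 edges. It is a tree.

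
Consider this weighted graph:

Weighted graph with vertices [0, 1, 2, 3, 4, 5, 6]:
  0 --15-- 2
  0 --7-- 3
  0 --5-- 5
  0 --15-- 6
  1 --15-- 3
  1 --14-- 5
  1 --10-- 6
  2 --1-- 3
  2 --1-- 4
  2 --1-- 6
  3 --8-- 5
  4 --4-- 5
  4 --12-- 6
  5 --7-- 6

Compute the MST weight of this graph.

Applying Kruskal's algorithm (sort edges by weight, add if no cycle):
  Add (2,4) w=1
  Add (2,3) w=1
  Add (2,6) w=1
  Add (4,5) w=4
  Add (0,5) w=5
  Skip (0,3) w=7 (creates cycle)
  Skip (5,6) w=7 (creates cycle)
  Skip (3,5) w=8 (creates cycle)
  Add (1,6) w=10
  Skip (4,6) w=12 (creates cycle)
  Skip (1,5) w=14 (creates cycle)
  Skip (0,6) w=15 (creates cycle)
  Skip (0,2) w=15 (creates cycle)
  Skip (1,3) w=15 (creates cycle)
MST weight = 22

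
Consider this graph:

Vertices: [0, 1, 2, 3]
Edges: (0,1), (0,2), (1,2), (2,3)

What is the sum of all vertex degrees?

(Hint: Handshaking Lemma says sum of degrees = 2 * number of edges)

Count edges: 4 edges.
By Handshaking Lemma: sum of degrees = 2 * 4 = 8.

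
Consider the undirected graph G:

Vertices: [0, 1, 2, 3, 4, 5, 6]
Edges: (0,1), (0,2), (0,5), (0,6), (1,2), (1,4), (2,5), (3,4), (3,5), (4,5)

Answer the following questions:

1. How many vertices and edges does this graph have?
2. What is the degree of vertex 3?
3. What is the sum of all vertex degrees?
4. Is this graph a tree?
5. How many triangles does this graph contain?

Count: 7 vertices, 10 edges.
Vertex 3 has neighbors [4, 5], degree = 2.
Handshaking lemma: 2 * 10 = 20.
A tree on 7 vertices has 6 edges. This graph has 10 edges (4 extra). Not a tree.
Number of triangles = 3.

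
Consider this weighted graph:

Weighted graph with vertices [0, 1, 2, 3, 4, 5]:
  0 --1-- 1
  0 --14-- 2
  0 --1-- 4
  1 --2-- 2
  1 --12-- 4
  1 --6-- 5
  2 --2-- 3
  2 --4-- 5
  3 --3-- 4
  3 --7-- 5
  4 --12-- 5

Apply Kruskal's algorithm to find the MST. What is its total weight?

Applying Kruskal's algorithm (sort edges by weight, add if no cycle):
  Add (0,4) w=1
  Add (0,1) w=1
  Add (1,2) w=2
  Add (2,3) w=2
  Skip (3,4) w=3 (creates cycle)
  Add (2,5) w=4
  Skip (1,5) w=6 (creates cycle)
  Skip (3,5) w=7 (creates cycle)
  Skip (1,4) w=12 (creates cycle)
  Skip (4,5) w=12 (creates cycle)
  Skip (0,2) w=14 (creates cycle)
MST weight = 10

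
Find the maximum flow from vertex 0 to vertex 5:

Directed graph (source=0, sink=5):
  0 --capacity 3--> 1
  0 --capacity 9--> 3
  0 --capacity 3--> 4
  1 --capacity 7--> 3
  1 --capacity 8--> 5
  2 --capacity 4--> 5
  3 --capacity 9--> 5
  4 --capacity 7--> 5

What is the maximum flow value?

Computing max flow:
  Flow on (0->1): 3/3
  Flow on (0->3): 9/9
  Flow on (0->4): 3/3
  Flow on (1->5): 3/8
  Flow on (3->5): 9/9
  Flow on (4->5): 3/7
Maximum flow = 15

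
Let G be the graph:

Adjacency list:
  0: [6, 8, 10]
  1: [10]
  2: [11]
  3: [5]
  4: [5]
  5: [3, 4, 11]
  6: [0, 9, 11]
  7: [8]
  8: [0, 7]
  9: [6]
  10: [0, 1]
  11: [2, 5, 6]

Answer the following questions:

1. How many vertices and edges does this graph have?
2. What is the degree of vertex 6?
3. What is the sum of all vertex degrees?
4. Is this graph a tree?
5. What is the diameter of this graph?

Count: 12 vertices, 11 edges.
Vertex 6 has neighbors [0, 9, 11], degree = 3.
Handshaking lemma: 2 * 11 = 22.
A graph is a tree iff it is connected and has exactly n-1 edges. This graph is connected (all 12 vertices in one component) and has 12-1 = 11 edges. It is a tree.
Diameter (longest shortest path) = 6.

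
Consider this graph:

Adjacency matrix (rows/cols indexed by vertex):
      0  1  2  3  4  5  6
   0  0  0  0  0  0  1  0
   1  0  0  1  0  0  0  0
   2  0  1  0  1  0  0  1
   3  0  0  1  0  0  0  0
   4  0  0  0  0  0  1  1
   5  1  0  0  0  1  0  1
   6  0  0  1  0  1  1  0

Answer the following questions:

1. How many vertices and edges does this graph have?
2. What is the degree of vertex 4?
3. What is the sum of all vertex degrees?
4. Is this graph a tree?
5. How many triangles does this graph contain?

Count: 7 vertices, 7 edges.
Vertex 4 has neighbors [5, 6], degree = 2.
Handshaking lemma: 2 * 7 = 14.
A tree on 7 vertices has 6 edges. This graph has 7 edges (1 extra). Not a tree.
Number of triangles = 1.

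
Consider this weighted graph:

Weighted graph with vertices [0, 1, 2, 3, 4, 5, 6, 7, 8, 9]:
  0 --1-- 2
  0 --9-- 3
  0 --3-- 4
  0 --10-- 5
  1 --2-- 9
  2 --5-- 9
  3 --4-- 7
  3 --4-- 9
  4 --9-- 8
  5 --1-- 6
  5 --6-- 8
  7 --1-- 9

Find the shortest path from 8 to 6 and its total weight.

Using Dijkstra's algorithm from vertex 8:
Shortest path: 8 -> 5 -> 6
Total weight: 6 + 1 = 7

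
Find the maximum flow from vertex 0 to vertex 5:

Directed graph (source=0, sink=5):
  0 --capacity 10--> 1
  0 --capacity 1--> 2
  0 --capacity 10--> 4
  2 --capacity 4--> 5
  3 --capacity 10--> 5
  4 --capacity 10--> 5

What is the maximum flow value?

Computing max flow:
  Flow on (0->2): 1/1
  Flow on (0->4): 10/10
  Flow on (2->5): 1/4
  Flow on (4->5): 10/10
Maximum flow = 11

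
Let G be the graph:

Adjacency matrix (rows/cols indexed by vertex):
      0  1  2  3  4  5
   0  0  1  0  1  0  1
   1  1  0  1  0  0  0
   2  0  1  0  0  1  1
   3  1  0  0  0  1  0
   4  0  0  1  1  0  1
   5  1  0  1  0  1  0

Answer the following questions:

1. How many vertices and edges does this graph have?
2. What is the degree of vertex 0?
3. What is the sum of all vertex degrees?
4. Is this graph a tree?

Count: 6 vertices, 8 edges.
Vertex 0 has neighbors [1, 3, 5], degree = 3.
Handshaking lemma: 2 * 8 = 16.
A tree on 6 vertices has 5 edges. This graph has 8 edges (3 extra). Not a tree.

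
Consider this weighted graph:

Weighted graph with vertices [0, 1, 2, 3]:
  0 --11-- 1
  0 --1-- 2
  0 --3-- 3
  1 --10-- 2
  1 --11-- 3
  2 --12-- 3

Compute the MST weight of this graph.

Applying Kruskal's algorithm (sort edges by weight, add if no cycle):
  Add (0,2) w=1
  Add (0,3) w=3
  Add (1,2) w=10
  Skip (0,1) w=11 (creates cycle)
  Skip (1,3) w=11 (creates cycle)
  Skip (2,3) w=12 (creates cycle)
MST weight = 14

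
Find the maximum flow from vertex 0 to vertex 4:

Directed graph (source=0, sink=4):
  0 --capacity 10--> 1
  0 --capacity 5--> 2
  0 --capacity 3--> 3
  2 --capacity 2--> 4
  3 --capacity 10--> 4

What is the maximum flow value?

Computing max flow:
  Flow on (0->2): 2/5
  Flow on (0->3): 3/3
  Flow on (2->4): 2/2
  Flow on (3->4): 3/10
Maximum flow = 5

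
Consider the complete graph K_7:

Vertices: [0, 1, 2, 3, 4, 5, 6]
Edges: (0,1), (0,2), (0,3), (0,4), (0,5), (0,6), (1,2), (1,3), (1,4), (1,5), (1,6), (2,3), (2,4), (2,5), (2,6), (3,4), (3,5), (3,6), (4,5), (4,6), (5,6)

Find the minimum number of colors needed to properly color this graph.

In K_7, every vertex is adjacent to every other vertex.
Each vertex needs a unique color.
Chromatic number = 7.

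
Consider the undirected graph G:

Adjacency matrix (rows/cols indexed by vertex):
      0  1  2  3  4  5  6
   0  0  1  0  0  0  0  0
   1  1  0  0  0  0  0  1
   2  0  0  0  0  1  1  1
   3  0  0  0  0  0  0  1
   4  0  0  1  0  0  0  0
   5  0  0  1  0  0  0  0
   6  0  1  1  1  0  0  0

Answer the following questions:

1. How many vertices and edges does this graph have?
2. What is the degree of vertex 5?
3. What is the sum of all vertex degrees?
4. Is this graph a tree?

Count: 7 vertices, 6 edges.
Vertex 5 has neighbors [2], degree = 1.
Handshaking lemma: 2 * 6 = 12.
A graph is a tree iff it is connected and has exactly n-1 edges. This graph is connected (all 7 vertices in one component) and has 7-1 = 6 edges. It is a tree.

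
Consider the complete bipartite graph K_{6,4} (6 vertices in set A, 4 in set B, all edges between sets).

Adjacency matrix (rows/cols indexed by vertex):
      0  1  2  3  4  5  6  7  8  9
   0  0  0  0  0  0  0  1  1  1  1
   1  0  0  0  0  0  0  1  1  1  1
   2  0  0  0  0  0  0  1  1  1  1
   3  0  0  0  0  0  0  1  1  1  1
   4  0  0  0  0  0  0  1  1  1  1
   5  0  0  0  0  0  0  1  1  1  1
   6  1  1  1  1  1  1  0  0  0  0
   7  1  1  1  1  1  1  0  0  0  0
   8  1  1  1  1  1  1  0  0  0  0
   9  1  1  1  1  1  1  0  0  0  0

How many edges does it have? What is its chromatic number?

K_{6,4} has 6 * 4 = 24 edges.
Bipartite graphs have chromatic number 2 (color each partition differently).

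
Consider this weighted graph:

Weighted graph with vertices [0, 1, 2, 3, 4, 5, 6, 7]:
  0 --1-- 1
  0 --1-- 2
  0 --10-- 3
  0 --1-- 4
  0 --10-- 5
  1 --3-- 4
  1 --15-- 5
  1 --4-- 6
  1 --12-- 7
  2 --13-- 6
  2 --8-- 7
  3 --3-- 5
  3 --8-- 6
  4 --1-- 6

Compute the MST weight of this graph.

Applying Kruskal's algorithm (sort edges by weight, add if no cycle):
  Add (0,2) w=1
  Add (0,1) w=1
  Add (0,4) w=1
  Add (4,6) w=1
  Skip (1,4) w=3 (creates cycle)
  Add (3,5) w=3
  Skip (1,6) w=4 (creates cycle)
  Add (2,7) w=8
  Add (3,6) w=8
  Skip (0,3) w=10 (creates cycle)
  Skip (0,5) w=10 (creates cycle)
  Skip (1,7) w=12 (creates cycle)
  Skip (2,6) w=13 (creates cycle)
  Skip (1,5) w=15 (creates cycle)
MST weight = 23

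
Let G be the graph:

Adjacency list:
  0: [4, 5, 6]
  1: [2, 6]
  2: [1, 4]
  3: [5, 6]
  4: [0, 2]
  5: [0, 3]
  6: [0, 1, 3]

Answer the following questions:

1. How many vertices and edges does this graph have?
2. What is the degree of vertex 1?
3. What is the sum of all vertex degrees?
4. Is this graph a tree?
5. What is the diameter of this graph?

Count: 7 vertices, 8 edges.
Vertex 1 has neighbors [2, 6], degree = 2.
Handshaking lemma: 2 * 8 = 16.
A tree on 7 vertices has 6 edges. This graph has 8 edges (2 extra). Not a tree.
Diameter (longest shortest path) = 3.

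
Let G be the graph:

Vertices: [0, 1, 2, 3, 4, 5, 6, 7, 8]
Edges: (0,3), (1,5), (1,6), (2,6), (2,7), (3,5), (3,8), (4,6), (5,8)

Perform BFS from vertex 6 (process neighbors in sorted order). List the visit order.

BFS from vertex 6 (neighbors processed in ascending order):
Visit order: 6, 1, 2, 4, 5, 7, 3, 8, 0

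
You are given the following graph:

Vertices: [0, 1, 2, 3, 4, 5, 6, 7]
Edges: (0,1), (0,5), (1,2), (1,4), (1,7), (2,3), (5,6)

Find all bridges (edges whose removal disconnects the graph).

A bridge is an edge whose removal increases the number of connected components.
Bridges found: (0,1), (0,5), (1,2), (1,4), (1,7), (2,3), (5,6)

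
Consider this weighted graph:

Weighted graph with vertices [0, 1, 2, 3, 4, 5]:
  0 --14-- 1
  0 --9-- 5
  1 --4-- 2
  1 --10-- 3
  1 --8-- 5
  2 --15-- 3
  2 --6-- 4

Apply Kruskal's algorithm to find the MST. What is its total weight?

Applying Kruskal's algorithm (sort edges by weight, add if no cycle):
  Add (1,2) w=4
  Add (2,4) w=6
  Add (1,5) w=8
  Add (0,5) w=9
  Add (1,3) w=10
  Skip (0,1) w=14 (creates cycle)
  Skip (2,3) w=15 (creates cycle)
MST weight = 37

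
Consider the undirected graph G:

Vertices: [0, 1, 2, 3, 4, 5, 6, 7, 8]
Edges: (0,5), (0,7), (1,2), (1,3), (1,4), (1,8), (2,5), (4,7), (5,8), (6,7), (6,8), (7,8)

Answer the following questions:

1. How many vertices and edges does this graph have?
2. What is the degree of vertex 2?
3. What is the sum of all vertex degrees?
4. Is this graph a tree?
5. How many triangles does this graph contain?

Count: 9 vertices, 12 edges.
Vertex 2 has neighbors [1, 5], degree = 2.
Handshaking lemma: 2 * 12 = 24.
A tree on 9 vertices has 8 edges. This graph has 12 edges (4 extra). Not a tree.
Number of triangles = 1.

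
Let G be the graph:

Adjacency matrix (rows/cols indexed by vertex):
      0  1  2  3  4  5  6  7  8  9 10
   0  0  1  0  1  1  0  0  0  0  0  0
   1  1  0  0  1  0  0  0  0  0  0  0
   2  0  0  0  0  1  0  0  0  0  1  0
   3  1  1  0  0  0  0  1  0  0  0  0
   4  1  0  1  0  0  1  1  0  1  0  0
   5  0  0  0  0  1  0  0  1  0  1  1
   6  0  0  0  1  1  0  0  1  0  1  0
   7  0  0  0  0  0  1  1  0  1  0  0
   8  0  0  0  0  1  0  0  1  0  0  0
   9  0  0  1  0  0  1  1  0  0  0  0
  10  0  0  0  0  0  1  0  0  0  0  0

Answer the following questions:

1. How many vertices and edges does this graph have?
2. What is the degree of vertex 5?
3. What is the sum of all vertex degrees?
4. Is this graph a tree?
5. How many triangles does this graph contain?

Count: 11 vertices, 16 edges.
Vertex 5 has neighbors [4, 7, 9, 10], degree = 4.
Handshaking lemma: 2 * 16 = 32.
A tree on 11 vertices has 10 edges. This graph has 16 edges (6 extra). Not a tree.
Number of triangles = 1.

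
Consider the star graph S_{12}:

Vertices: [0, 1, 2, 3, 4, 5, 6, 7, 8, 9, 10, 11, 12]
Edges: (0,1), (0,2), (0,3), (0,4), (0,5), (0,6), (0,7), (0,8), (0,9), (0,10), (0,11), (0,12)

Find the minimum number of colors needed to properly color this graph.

S_{12} has one hub adjacent to 12 leaves; leaves are pairwise non-adjacent.
Color the hub 0 and every leaf 1.
Chromatic number = 2.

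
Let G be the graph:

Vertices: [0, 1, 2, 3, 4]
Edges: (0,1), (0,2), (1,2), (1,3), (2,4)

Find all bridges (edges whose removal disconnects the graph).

A bridge is an edge whose removal increases the number of connected components.
Bridges found: (1,3), (2,4)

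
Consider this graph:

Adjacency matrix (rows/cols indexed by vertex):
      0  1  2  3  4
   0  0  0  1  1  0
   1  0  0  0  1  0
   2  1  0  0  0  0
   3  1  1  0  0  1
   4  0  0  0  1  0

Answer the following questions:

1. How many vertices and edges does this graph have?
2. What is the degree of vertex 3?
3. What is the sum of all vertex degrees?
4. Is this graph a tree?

Count: 5 vertices, 4 edges.
Vertex 3 has neighbors [0, 1, 4], degree = 3.
Handshaking lemma: 2 * 4 = 8.
A graph is a tree iff it is connected and has exactly n-1 edges. This graph is connected (all 5 vertices in one component) and has 5-1 = 4 edges. It is a tree.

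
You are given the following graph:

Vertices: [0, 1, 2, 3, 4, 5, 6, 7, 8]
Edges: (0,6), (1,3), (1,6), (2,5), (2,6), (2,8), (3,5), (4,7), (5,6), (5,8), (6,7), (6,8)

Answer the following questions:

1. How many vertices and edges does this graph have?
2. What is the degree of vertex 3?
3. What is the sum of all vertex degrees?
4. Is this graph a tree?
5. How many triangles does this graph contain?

Count: 9 vertices, 12 edges.
Vertex 3 has neighbors [1, 5], degree = 2.
Handshaking lemma: 2 * 12 = 24.
A tree on 9 vertices has 8 edges. This graph has 12 edges (4 extra). Not a tree.
Number of triangles = 4.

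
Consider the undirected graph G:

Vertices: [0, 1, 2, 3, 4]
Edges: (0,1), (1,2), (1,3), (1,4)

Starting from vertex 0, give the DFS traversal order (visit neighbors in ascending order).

DFS from vertex 0 (neighbors processed in ascending order):
Visit order: 0, 1, 2, 3, 4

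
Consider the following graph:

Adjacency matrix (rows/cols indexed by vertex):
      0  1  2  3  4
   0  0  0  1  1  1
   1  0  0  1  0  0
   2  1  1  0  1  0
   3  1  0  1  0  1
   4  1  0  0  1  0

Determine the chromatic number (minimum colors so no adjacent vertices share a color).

The graph has a maximum clique of size 3 (lower bound on chromatic number).
A valid 3-coloring: {0: 0, 1: 0, 2: 1, 3: 2, 4: 1}.
Chromatic number = 3.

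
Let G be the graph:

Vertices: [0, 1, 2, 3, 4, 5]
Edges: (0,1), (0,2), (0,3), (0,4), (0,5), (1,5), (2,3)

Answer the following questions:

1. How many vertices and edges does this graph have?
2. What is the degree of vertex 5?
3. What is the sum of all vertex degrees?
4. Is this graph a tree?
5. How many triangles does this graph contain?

Count: 6 vertices, 7 edges.
Vertex 5 has neighbors [0, 1], degree = 2.
Handshaking lemma: 2 * 7 = 14.
A tree on 6 vertices has 5 edges. This graph has 7 edges (2 extra). Not a tree.
Number of triangles = 2.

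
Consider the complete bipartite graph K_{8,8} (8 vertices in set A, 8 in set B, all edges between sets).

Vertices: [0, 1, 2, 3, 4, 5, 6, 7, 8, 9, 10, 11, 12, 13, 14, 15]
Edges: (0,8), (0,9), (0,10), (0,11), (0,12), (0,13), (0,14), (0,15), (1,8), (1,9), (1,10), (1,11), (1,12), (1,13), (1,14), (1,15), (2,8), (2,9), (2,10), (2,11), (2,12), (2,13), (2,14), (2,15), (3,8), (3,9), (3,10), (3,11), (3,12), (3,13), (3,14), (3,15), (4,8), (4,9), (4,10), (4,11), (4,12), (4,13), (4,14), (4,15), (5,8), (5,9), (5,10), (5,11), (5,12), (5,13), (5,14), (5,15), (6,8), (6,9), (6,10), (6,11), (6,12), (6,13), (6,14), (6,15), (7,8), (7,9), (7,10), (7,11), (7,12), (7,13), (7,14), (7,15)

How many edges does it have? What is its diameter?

K_{8,8} has 8 * 8 = 64 edges.
Any vertex reaches any opposite-side vertex in 1 step; same-side vertices reach in 2 steps via any opposite-side vertex.
Diameter = 2.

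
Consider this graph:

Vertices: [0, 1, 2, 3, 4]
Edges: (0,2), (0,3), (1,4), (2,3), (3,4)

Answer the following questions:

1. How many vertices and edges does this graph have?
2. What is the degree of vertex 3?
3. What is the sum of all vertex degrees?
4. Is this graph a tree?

Count: 5 vertices, 5 edges.
Vertex 3 has neighbors [0, 2, 4], degree = 3.
Handshaking lemma: 2 * 5 = 10.
A tree on 5 vertices has 4 edges. This graph has 5 edges (1 extra). Not a tree.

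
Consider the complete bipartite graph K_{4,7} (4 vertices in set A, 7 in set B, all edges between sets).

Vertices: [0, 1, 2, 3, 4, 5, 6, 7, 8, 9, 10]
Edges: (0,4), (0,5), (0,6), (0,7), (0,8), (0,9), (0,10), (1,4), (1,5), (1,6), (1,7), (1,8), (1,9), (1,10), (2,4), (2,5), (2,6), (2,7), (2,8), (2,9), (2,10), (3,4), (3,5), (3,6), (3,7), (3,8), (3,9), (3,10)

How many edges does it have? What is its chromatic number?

K_{4,7} has 4 * 7 = 28 edges.
Bipartite graphs have chromatic number 2 (color each partition differently).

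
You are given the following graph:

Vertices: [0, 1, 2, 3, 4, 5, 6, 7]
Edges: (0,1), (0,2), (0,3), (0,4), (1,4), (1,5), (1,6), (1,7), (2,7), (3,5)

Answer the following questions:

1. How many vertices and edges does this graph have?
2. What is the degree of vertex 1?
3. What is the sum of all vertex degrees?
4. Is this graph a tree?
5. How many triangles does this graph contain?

Count: 8 vertices, 10 edges.
Vertex 1 has neighbors [0, 4, 5, 6, 7], degree = 5.
Handshaking lemma: 2 * 10 = 20.
A tree on 8 vertices has 7 edges. This graph has 10 edges (3 extra). Not a tree.
Number of triangles = 1.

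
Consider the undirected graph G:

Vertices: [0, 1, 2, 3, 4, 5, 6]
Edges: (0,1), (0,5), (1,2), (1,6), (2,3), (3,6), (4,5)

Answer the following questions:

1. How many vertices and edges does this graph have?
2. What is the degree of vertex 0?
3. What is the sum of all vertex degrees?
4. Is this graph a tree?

Count: 7 vertices, 7 edges.
Vertex 0 has neighbors [1, 5], degree = 2.
Handshaking lemma: 2 * 7 = 14.
A tree on 7 vertices has 6 edges. This graph has 7 edges (1 extra). Not a tree.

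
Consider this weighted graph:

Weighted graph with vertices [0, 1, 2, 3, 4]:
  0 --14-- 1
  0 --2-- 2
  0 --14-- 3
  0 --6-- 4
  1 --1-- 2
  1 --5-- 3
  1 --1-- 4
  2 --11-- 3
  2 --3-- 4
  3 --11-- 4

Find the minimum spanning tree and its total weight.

Applying Kruskal's algorithm (sort edges by weight, add if no cycle):
  Add (1,4) w=1
  Add (1,2) w=1
  Add (0,2) w=2
  Skip (2,4) w=3 (creates cycle)
  Add (1,3) w=5
  Skip (0,4) w=6 (creates cycle)
  Skip (2,3) w=11 (creates cycle)
  Skip (3,4) w=11 (creates cycle)
  Skip (0,1) w=14 (creates cycle)
  Skip (0,3) w=14 (creates cycle)
MST weight = 9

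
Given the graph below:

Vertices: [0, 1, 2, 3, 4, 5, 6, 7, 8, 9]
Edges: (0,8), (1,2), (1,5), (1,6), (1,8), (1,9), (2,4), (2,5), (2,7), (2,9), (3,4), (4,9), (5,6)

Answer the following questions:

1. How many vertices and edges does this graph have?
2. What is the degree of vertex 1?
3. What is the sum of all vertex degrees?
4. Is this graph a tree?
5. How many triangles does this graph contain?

Count: 10 vertices, 13 edges.
Vertex 1 has neighbors [2, 5, 6, 8, 9], degree = 5.
Handshaking lemma: 2 * 13 = 26.
A tree on 10 vertices has 9 edges. This graph has 13 edges (4 extra). Not a tree.
Number of triangles = 4.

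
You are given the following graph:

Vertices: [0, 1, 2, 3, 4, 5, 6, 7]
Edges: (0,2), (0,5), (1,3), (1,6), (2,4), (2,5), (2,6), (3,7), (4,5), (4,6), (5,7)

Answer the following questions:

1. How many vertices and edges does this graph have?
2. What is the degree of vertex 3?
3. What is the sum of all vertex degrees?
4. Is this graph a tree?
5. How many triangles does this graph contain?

Count: 8 vertices, 11 edges.
Vertex 3 has neighbors [1, 7], degree = 2.
Handshaking lemma: 2 * 11 = 22.
A tree on 8 vertices has 7 edges. This graph has 11 edges (4 extra). Not a tree.
Number of triangles = 3.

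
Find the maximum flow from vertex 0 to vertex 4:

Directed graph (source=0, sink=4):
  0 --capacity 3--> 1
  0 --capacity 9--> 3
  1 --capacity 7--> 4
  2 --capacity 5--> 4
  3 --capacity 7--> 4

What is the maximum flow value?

Computing max flow:
  Flow on (0->1): 3/3
  Flow on (0->3): 7/9
  Flow on (1->4): 3/7
  Flow on (3->4): 7/7
Maximum flow = 10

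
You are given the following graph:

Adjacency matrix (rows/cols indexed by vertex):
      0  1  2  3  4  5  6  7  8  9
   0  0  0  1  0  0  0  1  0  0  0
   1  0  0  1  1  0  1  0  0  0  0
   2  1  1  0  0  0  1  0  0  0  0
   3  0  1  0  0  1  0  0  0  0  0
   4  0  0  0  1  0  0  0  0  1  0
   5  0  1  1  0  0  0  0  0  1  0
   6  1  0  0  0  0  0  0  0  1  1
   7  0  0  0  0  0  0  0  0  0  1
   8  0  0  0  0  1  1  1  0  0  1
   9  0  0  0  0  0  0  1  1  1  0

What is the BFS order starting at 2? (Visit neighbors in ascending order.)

BFS from vertex 2 (neighbors processed in ascending order):
Visit order: 2, 0, 1, 5, 6, 3, 8, 9, 4, 7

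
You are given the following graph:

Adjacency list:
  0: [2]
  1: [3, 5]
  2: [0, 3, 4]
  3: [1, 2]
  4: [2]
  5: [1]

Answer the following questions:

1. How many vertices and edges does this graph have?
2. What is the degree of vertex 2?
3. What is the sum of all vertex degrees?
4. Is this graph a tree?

Count: 6 vertices, 5 edges.
Vertex 2 has neighbors [0, 3, 4], degree = 3.
Handshaking lemma: 2 * 5 = 10.
A graph is a tree iff it is connected and has exactly n-1 edges. This graph is connected (all 6 vertices in one component) and has 6-1 = 5 edges. It is a tree.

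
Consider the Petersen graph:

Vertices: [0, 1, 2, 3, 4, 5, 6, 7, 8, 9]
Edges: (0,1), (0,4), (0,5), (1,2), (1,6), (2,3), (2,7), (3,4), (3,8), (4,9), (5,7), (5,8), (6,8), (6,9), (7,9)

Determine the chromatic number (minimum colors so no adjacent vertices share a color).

The Petersen graph contains odd cycles (e.g. the outer 5-cycle), so chi >= 3.
A proper 3-coloring exists (it is a well-known 3-chromatic graph).
Chromatic number = 3.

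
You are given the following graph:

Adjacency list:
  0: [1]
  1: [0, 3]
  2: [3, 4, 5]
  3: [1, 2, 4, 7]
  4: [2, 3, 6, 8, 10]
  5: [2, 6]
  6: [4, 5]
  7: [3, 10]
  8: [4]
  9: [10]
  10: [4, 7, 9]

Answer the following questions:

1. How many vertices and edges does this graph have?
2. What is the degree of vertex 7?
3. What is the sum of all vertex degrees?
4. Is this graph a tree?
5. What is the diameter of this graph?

Count: 11 vertices, 13 edges.
Vertex 7 has neighbors [3, 10], degree = 2.
Handshaking lemma: 2 * 13 = 26.
A tree on 11 vertices has 10 edges. This graph has 13 edges (3 extra). Not a tree.
Diameter (longest shortest path) = 5.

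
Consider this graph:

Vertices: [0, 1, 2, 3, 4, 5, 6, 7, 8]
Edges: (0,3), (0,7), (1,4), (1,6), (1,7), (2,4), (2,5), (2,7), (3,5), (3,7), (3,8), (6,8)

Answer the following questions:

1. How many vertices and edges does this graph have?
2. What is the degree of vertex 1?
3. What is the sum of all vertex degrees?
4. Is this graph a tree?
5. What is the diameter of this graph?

Count: 9 vertices, 12 edges.
Vertex 1 has neighbors [4, 6, 7], degree = 3.
Handshaking lemma: 2 * 12 = 24.
A tree on 9 vertices has 8 edges. This graph has 12 edges (4 extra). Not a tree.
Diameter (longest shortest path) = 3.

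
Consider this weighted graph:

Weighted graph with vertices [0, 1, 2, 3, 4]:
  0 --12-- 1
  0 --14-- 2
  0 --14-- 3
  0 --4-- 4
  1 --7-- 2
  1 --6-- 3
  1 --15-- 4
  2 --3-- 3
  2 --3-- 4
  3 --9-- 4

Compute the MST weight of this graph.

Applying Kruskal's algorithm (sort edges by weight, add if no cycle):
  Add (2,4) w=3
  Add (2,3) w=3
  Add (0,4) w=4
  Add (1,3) w=6
  Skip (1,2) w=7 (creates cycle)
  Skip (3,4) w=9 (creates cycle)
  Skip (0,1) w=12 (creates cycle)
  Skip (0,2) w=14 (creates cycle)
  Skip (0,3) w=14 (creates cycle)
  Skip (1,4) w=15 (creates cycle)
MST weight = 16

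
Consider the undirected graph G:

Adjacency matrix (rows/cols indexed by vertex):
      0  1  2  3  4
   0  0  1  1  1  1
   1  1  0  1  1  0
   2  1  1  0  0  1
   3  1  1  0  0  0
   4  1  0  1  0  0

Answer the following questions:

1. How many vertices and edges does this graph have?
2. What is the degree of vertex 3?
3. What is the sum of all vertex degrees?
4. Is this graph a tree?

Count: 5 vertices, 7 edges.
Vertex 3 has neighbors [0, 1], degree = 2.
Handshaking lemma: 2 * 7 = 14.
A tree on 5 vertices has 4 edges. This graph has 7 edges (3 extra). Not a tree.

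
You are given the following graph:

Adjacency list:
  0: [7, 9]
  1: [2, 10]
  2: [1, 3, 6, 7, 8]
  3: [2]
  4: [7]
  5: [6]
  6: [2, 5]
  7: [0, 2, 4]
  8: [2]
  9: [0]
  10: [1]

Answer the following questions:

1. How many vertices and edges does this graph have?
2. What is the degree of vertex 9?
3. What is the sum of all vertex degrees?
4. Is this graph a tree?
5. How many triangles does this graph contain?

Count: 11 vertices, 10 edges.
Vertex 9 has neighbors [0], degree = 1.
Handshaking lemma: 2 * 10 = 20.
A graph is a tree iff it is connected and has exactly n-1 edges. This graph is connected (all 11 vertices in one component) and has 11-1 = 10 edges. It is a tree.
Number of triangles = 0.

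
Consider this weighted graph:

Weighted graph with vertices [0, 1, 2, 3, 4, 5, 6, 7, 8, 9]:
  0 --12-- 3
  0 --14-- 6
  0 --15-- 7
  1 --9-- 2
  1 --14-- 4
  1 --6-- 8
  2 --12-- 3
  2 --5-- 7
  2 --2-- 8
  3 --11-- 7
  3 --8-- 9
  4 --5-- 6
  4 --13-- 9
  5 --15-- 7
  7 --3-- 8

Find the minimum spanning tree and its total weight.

Applying Kruskal's algorithm (sort edges by weight, add if no cycle):
  Add (2,8) w=2
  Add (7,8) w=3
  Skip (2,7) w=5 (creates cycle)
  Add (4,6) w=5
  Add (1,8) w=6
  Add (3,9) w=8
  Skip (1,2) w=9 (creates cycle)
  Add (3,7) w=11
  Add (0,3) w=12
  Skip (2,3) w=12 (creates cycle)
  Add (4,9) w=13
  Skip (0,6) w=14 (creates cycle)
  Skip (1,4) w=14 (creates cycle)
  Skip (0,7) w=15 (creates cycle)
  Add (5,7) w=15
MST weight = 75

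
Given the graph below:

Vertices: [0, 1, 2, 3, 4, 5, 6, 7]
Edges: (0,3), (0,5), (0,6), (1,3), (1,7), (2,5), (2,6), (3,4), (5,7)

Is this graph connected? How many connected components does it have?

Checking connectivity: the graph has 1 connected component(s).
All vertices are reachable from each other. The graph IS connected.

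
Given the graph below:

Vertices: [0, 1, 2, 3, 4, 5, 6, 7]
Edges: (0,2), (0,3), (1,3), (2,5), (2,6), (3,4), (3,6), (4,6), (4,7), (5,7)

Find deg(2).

Vertex 2 has neighbors [0, 5, 6], so deg(2) = 3.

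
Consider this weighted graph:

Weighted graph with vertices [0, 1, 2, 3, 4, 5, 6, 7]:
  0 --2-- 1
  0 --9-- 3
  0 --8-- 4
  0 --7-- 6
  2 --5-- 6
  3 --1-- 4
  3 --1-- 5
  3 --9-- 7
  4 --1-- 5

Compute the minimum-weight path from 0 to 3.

Using Dijkstra's algorithm from vertex 0:
Shortest path: 0 -> 3
Total weight: 9 = 9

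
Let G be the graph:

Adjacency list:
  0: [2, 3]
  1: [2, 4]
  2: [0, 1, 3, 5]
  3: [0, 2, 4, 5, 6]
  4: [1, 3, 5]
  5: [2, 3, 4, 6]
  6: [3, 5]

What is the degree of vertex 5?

Vertex 5 has neighbors [2, 3, 4, 6], so deg(5) = 4.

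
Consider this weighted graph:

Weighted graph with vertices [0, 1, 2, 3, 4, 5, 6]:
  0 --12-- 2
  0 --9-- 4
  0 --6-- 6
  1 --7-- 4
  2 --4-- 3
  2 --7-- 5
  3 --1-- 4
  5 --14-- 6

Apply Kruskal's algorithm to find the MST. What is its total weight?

Applying Kruskal's algorithm (sort edges by weight, add if no cycle):
  Add (3,4) w=1
  Add (2,3) w=4
  Add (0,6) w=6
  Add (1,4) w=7
  Add (2,5) w=7
  Add (0,4) w=9
  Skip (0,2) w=12 (creates cycle)
  Skip (5,6) w=14 (creates cycle)
MST weight = 34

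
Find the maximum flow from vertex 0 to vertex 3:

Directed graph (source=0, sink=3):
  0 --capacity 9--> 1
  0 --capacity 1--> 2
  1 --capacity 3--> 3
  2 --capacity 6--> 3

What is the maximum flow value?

Computing max flow:
  Flow on (0->1): 3/9
  Flow on (0->2): 1/1
  Flow on (1->3): 3/3
  Flow on (2->3): 1/6
Maximum flow = 4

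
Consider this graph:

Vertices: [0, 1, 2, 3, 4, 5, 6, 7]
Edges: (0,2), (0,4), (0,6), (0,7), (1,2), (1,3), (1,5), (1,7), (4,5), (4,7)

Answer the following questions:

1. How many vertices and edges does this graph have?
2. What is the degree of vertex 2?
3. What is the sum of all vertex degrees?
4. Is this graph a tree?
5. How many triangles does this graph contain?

Count: 8 vertices, 10 edges.
Vertex 2 has neighbors [0, 1], degree = 2.
Handshaking lemma: 2 * 10 = 20.
A tree on 8 vertices has 7 edges. This graph has 10 edges (3 extra). Not a tree.
Number of triangles = 1.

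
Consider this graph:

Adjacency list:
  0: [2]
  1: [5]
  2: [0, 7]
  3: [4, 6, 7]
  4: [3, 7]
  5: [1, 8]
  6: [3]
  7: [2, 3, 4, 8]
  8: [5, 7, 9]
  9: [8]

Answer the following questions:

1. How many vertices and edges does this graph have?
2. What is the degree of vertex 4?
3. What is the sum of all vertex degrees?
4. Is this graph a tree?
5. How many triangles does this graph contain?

Count: 10 vertices, 10 edges.
Vertex 4 has neighbors [3, 7], degree = 2.
Handshaking lemma: 2 * 10 = 20.
A tree on 10 vertices has 9 edges. This graph has 10 edges (1 extra). Not a tree.
Number of triangles = 1.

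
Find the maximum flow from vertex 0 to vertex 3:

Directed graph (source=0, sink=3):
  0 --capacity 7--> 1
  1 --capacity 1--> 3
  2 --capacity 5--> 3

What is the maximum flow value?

Computing max flow:
  Flow on (0->1): 1/7
  Flow on (1->3): 1/1
Maximum flow = 1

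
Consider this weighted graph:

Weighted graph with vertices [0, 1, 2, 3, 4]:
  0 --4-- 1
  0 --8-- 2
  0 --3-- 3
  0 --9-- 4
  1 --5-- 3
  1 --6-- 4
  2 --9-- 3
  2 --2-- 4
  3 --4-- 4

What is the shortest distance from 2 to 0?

Using Dijkstra's algorithm from vertex 2:
Shortest path: 2 -> 0
Total weight: 8 = 8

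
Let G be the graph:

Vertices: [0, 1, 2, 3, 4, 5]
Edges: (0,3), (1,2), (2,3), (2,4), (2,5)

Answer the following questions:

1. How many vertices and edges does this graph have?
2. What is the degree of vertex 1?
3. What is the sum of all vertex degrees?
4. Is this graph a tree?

Count: 6 vertices, 5 edges.
Vertex 1 has neighbors [2], degree = 1.
Handshaking lemma: 2 * 5 = 10.
A graph is a tree iff it is connected and has exactly n-1 edges. This graph is connected (all 6 vertices in one component) and has 6-1 = 5 edges. It is a tree.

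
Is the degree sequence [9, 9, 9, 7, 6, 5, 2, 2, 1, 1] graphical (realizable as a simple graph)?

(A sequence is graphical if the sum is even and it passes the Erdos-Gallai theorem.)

Sum of degrees = 51. Sum is odd, so the sequence is NOT graphical.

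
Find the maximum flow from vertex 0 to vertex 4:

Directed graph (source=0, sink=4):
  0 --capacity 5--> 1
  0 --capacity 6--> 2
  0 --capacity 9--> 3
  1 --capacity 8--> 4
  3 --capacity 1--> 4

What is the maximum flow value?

Computing max flow:
  Flow on (0->1): 5/5
  Flow on (0->3): 1/9
  Flow on (1->4): 5/8
  Flow on (3->4): 1/1
Maximum flow = 6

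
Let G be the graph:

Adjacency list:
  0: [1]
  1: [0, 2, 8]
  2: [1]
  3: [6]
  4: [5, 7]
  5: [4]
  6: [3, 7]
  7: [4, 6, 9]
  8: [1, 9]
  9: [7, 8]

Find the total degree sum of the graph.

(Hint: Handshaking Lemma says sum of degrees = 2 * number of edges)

Count edges: 9 edges.
By Handshaking Lemma: sum of degrees = 2 * 9 = 18.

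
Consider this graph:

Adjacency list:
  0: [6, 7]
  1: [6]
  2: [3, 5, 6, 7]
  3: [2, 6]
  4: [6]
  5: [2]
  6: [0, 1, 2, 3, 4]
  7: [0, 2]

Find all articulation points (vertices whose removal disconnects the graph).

An articulation point is a vertex whose removal disconnects the graph.
Articulation points: [2, 6]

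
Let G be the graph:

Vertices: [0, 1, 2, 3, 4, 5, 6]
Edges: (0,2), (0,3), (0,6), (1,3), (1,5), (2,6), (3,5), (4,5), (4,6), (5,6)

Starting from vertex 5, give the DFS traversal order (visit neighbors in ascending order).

DFS from vertex 5 (neighbors processed in ascending order):
Visit order: 5, 1, 3, 0, 2, 6, 4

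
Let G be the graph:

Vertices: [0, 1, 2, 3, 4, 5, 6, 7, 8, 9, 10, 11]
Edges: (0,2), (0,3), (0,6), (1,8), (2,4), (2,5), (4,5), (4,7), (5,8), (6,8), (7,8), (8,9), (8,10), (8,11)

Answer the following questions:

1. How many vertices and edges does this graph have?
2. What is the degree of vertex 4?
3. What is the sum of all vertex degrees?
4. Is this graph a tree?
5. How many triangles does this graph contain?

Count: 12 vertices, 14 edges.
Vertex 4 has neighbors [2, 5, 7], degree = 3.
Handshaking lemma: 2 * 14 = 28.
A tree on 12 vertices has 11 edges. This graph has 14 edges (3 extra). Not a tree.
Number of triangles = 1.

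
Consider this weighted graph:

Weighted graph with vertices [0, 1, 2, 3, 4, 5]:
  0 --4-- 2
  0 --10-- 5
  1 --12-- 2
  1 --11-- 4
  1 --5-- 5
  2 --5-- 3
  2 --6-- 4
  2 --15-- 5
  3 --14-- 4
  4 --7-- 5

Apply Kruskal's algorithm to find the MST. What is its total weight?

Applying Kruskal's algorithm (sort edges by weight, add if no cycle):
  Add (0,2) w=4
  Add (1,5) w=5
  Add (2,3) w=5
  Add (2,4) w=6
  Add (4,5) w=7
  Skip (0,5) w=10 (creates cycle)
  Skip (1,4) w=11 (creates cycle)
  Skip (1,2) w=12 (creates cycle)
  Skip (3,4) w=14 (creates cycle)
  Skip (2,5) w=15 (creates cycle)
MST weight = 27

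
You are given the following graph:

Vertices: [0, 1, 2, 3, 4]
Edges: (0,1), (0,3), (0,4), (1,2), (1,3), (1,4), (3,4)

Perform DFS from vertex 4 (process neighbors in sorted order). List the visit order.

DFS from vertex 4 (neighbors processed in ascending order):
Visit order: 4, 0, 1, 2, 3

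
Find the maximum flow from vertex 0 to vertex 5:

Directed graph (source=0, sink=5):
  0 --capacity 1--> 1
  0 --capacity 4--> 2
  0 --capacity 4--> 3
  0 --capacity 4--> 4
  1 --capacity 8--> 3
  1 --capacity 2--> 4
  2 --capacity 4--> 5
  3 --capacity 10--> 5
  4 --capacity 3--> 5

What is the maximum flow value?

Computing max flow:
  Flow on (0->1): 1/1
  Flow on (0->2): 4/4
  Flow on (0->3): 4/4
  Flow on (0->4): 3/4
  Flow on (1->3): 1/8
  Flow on (2->5): 4/4
  Flow on (3->5): 5/10
  Flow on (4->5): 3/3
Maximum flow = 12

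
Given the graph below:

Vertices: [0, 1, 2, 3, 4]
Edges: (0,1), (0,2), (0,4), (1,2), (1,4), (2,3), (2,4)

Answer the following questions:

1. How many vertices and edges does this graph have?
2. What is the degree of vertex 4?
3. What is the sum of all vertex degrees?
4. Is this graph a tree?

Count: 5 vertices, 7 edges.
Vertex 4 has neighbors [0, 1, 2], degree = 3.
Handshaking lemma: 2 * 7 = 14.
A tree on 5 vertices has 4 edges. This graph has 7 edges (3 extra). Not a tree.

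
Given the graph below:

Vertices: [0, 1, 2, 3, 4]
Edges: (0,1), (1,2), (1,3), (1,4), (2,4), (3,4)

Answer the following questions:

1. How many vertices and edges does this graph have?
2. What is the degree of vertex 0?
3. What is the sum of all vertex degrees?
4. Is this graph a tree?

Count: 5 vertices, 6 edges.
Vertex 0 has neighbors [1], degree = 1.
Handshaking lemma: 2 * 6 = 12.
A tree on 5 vertices has 4 edges. This graph has 6 edges (2 extra). Not a tree.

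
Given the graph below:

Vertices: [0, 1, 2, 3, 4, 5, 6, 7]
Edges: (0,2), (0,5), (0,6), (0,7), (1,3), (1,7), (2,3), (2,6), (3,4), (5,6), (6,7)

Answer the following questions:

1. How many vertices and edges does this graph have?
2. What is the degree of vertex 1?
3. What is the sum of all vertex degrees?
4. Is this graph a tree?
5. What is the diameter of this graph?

Count: 8 vertices, 11 edges.
Vertex 1 has neighbors [3, 7], degree = 2.
Handshaking lemma: 2 * 11 = 22.
A tree on 8 vertices has 7 edges. This graph has 11 edges (4 extra). Not a tree.
Diameter (longest shortest path) = 4.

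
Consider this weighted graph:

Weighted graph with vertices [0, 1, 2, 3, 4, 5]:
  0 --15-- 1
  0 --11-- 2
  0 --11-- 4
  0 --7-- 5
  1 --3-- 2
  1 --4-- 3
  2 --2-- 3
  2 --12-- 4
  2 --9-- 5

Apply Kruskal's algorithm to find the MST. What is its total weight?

Applying Kruskal's algorithm (sort edges by weight, add if no cycle):
  Add (2,3) w=2
  Add (1,2) w=3
  Skip (1,3) w=4 (creates cycle)
  Add (0,5) w=7
  Add (2,5) w=9
  Skip (0,2) w=11 (creates cycle)
  Add (0,4) w=11
  Skip (2,4) w=12 (creates cycle)
  Skip (0,1) w=15 (creates cycle)
MST weight = 32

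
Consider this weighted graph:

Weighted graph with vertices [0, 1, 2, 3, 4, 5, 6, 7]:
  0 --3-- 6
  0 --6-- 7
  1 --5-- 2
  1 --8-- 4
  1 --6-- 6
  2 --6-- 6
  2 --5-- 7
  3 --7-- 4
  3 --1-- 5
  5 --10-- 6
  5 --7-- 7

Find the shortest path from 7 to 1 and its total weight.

Using Dijkstra's algorithm from vertex 7:
Shortest path: 7 -> 2 -> 1
Total weight: 5 + 5 = 10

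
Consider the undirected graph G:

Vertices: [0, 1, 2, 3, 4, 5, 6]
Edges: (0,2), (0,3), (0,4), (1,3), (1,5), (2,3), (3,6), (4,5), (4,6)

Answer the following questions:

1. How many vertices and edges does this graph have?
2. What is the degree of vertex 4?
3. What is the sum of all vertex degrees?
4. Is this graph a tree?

Count: 7 vertices, 9 edges.
Vertex 4 has neighbors [0, 5, 6], degree = 3.
Handshaking lemma: 2 * 9 = 18.
A tree on 7 vertices has 6 edges. This graph has 9 edges (3 extra). Not a tree.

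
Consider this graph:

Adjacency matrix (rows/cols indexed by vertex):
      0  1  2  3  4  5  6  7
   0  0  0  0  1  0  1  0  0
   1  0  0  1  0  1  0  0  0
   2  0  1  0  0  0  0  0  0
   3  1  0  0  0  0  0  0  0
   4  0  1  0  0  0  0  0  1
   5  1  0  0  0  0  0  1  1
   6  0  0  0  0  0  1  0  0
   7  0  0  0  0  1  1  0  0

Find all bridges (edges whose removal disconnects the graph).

A bridge is an edge whose removal increases the number of connected components.
Bridges found: (0,3), (0,5), (1,2), (1,4), (4,7), (5,6), (5,7)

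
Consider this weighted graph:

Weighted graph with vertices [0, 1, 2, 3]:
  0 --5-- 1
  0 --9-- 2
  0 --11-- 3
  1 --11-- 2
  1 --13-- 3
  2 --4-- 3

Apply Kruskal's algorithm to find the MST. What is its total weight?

Applying Kruskal's algorithm (sort edges by weight, add if no cycle):
  Add (2,3) w=4
  Add (0,1) w=5
  Add (0,2) w=9
  Skip (0,3) w=11 (creates cycle)
  Skip (1,2) w=11 (creates cycle)
  Skip (1,3) w=13 (creates cycle)
MST weight = 18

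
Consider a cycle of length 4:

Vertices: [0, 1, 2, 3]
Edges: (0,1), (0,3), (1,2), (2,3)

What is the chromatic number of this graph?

This is an even cycle (C_4). Even cycles are bipartite.
Chromatic number = 2.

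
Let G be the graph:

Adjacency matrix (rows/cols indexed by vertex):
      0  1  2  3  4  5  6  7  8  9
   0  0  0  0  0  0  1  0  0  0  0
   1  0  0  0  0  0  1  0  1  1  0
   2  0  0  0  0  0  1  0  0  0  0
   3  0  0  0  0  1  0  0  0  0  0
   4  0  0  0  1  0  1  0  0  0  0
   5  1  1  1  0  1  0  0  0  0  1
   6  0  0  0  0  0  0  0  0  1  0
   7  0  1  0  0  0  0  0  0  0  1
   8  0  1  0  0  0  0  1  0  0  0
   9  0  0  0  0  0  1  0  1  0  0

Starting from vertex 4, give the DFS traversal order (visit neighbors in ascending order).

DFS from vertex 4 (neighbors processed in ascending order):
Visit order: 4, 3, 5, 0, 1, 7, 9, 8, 6, 2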